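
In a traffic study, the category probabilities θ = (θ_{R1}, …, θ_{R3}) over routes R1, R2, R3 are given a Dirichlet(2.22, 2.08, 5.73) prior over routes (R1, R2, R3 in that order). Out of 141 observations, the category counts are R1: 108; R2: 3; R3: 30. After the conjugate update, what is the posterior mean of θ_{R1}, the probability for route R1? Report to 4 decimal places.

0.7298

The Dirichlet prior is conjugate to the Multinomial likelihood: each posterior αⱼ = prior αⱼ + observed count nⱼ.
Posterior concentration: (110.22, 5.08, 35.73), total = 151.03.
E[θ_{R1}|data] = α_{R1}/Σα = 110.22/151.03 = 0.7298.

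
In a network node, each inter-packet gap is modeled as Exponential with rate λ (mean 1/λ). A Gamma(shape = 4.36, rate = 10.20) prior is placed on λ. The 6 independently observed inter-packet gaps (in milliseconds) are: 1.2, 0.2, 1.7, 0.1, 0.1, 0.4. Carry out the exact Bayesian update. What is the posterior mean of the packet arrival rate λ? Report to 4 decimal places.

0.7453

With a Gamma(shape α, rate β) prior on the exponential rate λ, the posterior after n observations with total T = Σxᵢ is Gamma(α+n, β+T).
Sum of observations T = 3.7 milliseconds; n = 6.
Posterior: Gamma(4.36+6, 10.20+3.7) = Gamma(10.36, 13.90).
Posterior mean of λ = α/β = 10.36/13.90 = 0.7453.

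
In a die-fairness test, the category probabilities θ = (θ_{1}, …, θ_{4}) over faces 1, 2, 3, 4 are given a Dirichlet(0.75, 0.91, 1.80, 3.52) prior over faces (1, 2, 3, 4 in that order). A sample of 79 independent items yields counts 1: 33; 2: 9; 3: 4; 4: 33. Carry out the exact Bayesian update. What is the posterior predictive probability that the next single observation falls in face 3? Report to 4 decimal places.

The Dirichlet prior is conjugate to the Multinomial likelihood: each posterior αⱼ = prior αⱼ + observed count nⱼ.
Posterior concentration: (33.75, 9.91, 5.80, 36.52), total = 85.98.
P(next = 3 | data) = α_{3}/Σα = 0.0675.

0.0675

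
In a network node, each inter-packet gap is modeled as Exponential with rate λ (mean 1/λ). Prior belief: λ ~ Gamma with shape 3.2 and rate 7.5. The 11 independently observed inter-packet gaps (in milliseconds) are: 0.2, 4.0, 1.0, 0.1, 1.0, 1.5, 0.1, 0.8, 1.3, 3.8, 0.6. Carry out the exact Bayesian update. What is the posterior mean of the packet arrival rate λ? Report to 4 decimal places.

0.6484

With a Gamma(shape α, rate β) prior on the exponential rate λ, the posterior after n observations with total T = Σxᵢ is Gamma(α+n, β+T).
Sum of observations T = 14.4 milliseconds; n = 11.
Posterior: Gamma(3.2+11, 7.5+14.4) = Gamma(14.2, 21.9).
Posterior mean of λ = α/β = 14.2/21.9 = 0.6484.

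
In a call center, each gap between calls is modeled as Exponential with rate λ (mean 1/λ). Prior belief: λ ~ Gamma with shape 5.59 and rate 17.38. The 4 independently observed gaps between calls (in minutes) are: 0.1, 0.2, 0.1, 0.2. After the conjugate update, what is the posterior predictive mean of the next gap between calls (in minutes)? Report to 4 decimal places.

2.0931

With a Gamma(shape α, rate β) prior on the exponential rate λ, the posterior after n observations with total T = Σxᵢ is Gamma(α+n, β+T).
Sum of observations T = 0.6 minutes; n = 4.
Posterior: Gamma(5.59+4, 17.38+0.6) = Gamma(9.59, 17.98).
The predictive distribution for the next observation is Lomax; its mean is β/(α−1) = 17.98/8.59 = 2.0931.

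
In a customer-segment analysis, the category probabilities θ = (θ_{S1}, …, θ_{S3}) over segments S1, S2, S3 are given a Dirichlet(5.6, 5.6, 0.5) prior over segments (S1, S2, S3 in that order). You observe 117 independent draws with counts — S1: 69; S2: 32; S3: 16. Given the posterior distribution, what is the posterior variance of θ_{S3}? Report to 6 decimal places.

The Dirichlet prior is conjugate to the Multinomial likelihood: each posterior αⱼ = prior αⱼ + observed count nⱼ.
Posterior concentration: (74.6, 37.6, 16.5), total = 128.7.
Var[θ_j] = α_j(Σα−α_j)/((Σα)²(Σα+1)) = 16.5·112.2/(128.7²·129.7) = 0.000862.

0.000862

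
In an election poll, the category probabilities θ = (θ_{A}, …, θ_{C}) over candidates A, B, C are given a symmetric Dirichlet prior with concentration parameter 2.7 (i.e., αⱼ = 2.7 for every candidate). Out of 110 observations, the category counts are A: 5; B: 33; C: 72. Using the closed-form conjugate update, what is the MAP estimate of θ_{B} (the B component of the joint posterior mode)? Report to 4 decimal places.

0.3015

The Dirichlet prior is conjugate to the Multinomial likelihood: each posterior αⱼ = prior αⱼ + observed count nⱼ.
Posterior concentration: (7.7, 35.7, 74.7), total = 118.1.
Joint mode component: (α_{B}−1)/(Σα−K) = 34.7/115.1 = 0.3015.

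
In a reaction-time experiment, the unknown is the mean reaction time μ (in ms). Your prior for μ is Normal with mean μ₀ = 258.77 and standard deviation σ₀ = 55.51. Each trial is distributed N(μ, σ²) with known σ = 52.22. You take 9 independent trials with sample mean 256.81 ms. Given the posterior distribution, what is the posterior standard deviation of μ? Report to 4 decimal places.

For Normal data with known variance σ², a Normal(μ₀, σ₀²) prior on μ is conjugate. Posterior precision = 1/σ₀² + n/σ²; posterior mean is the precision-weighted average of μ₀ and x̄.
σ₀² = 55.51² = 3081.3601, σ² = 52.22² = 2726.9284; σ² + n·σ₀² = 2726.9284 + 9·3081.3601 = 30459.1693.
Posterior precision = 1/σ₀² + n/σ² = 1/3081.3601 + 9/2726.9284 = (σ² + n·σ₀²)/(σ₀²σ²) = 30459.1693/(3081.3601·2726.9284); posterior variance σₙ² = σ₀²σ²/(σ² + n·σ₀²) = 3081.3601·2726.9284/30459.1693 = 275.865973.
Posterior SD = √σₙ² = √(3081.3601·2726.9284/30459.1693) = 16.6092.

16.6092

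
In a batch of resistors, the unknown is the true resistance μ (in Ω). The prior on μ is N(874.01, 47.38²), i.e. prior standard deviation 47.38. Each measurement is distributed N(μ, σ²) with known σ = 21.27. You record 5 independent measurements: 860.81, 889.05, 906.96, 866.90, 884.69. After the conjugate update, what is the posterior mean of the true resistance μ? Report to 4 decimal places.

For Normal data with known variance σ², a Normal(μ₀, σ₀²) prior on μ is conjugate. Posterior precision = 1/σ₀² + n/σ²; posterior mean is the precision-weighted average of μ₀ and x̄.
Σxᵢ = 860.81 + 889.05 + 906.96 + 866.90 + 884.69 = 4408.41, so n·x̄ = 4408.41.
σ₀² = 47.38² = 2244.8644, σ² = 21.27² = 452.4129; σ² + n·σ₀² = 452.4129 + 5·2244.8644 = 11676.7349.
Posterior mean = (μ₀/σ₀² + n·x̄/σ²)/(1/σ₀² + n/σ²) = (σ²·μ₀ + σ₀²·n·x̄)/(σ² + n·σ₀²) = (452.4129·874.01 + 2244.8644·4408.41)/11676.7349 = 10291696.068333/11676.7349 = 881.3847.

881.3847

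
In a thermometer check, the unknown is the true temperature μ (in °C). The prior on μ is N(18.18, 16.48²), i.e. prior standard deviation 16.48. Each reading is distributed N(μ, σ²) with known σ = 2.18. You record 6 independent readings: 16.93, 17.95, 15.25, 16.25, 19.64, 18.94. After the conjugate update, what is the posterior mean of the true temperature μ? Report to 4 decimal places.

17.4953

For Normal data with known variance σ², a Normal(μ₀, σ₀²) prior on μ is conjugate. Posterior precision = 1/σ₀² + n/σ²; posterior mean is the precision-weighted average of μ₀ and x̄.
Σxᵢ = 16.93 + 17.95 + 15.25 + 16.25 + 19.64 + 18.94 = 104.96, so n·x̄ = 104.96.
σ₀² = 16.48² = 271.5904, σ² = 2.18² = 4.7524; σ² + n·σ₀² = 4.7524 + 6·271.5904 = 1634.2948.
Posterior mean = (μ₀/σ₀² + n·x̄/σ²)/(1/σ₀² + n/σ²) = (σ²·μ₀ + σ₀²·n·x̄)/(σ² + n·σ₀²) = (4.7524·18.18 + 271.5904·104.96)/1634.2948 = 28592.527016/1634.2948 = 17.4953.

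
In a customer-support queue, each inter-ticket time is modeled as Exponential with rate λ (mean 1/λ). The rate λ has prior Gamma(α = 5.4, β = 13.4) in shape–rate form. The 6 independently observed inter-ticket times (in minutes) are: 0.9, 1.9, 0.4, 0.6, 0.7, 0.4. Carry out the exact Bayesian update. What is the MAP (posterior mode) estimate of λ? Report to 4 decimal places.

0.5683

With a Gamma(shape α, rate β) prior on the exponential rate λ, the posterior after n observations with total T = Σxᵢ is Gamma(α+n, β+T).
Sum of observations T = 4.9 minutes; n = 6.
Posterior: Gamma(5.4+6, 13.4+4.9) = Gamma(11.4, 18.3).
Mode = (α−1)/β = 0.5683.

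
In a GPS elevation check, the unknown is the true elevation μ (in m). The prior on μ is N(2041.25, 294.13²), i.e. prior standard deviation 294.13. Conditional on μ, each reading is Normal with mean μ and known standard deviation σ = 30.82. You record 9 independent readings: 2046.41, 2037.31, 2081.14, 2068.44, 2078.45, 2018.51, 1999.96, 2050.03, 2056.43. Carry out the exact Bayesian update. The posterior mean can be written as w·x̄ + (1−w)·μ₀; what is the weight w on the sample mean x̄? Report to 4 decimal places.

For Normal data with known variance σ², a Normal(μ₀, σ₀²) prior on μ is conjugate. Posterior precision = 1/σ₀² + n/σ²; posterior mean is the precision-weighted average of μ₀ and x̄.
σ₀² = 294.13² = 86512.4569, σ² = 30.82² = 949.8724. Prior precision 1/σ₀² = 1/86512.4569; data precision n/σ² = 9/949.8724.
w = (n/σ²)/(1/σ₀² + n/σ²) = n·σ₀²/(σ² + n·σ₀²) = 9·86512.4569/(949.8724 + 9·86512.4569) = 778612.1121/779561.9845 = 0.9988.

0.9988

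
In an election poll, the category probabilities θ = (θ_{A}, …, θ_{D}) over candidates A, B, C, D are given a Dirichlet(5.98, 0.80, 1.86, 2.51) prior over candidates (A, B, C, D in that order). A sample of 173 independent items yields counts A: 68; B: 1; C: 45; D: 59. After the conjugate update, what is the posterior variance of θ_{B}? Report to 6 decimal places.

The Dirichlet prior is conjugate to the Multinomial likelihood: each posterior αⱼ = prior αⱼ + observed count nⱼ.
Posterior concentration: (73.98, 1.80, 46.86, 61.51), total = 184.15.
Var[θ_j] = α_j(Σα−α_j)/((Σα)²(Σα+1)) = 1.80·182.35/(184.15²·185.15) = 0.000052.

0.000052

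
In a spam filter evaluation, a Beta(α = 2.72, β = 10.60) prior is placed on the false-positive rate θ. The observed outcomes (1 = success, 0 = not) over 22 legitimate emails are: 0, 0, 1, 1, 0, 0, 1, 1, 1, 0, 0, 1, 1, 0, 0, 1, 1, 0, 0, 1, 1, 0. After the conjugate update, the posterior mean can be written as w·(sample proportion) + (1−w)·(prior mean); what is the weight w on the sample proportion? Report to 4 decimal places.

The Beta prior is conjugate to a Binomial/Bernoulli likelihood; the update adds successes to α and failures to β.
Posterior mean = (α₀+k)/(α₀+β₀+n) = [n/(α₀+β₀+n)]·(k/n) + [(α₀+β₀)/(α₀+β₀+n)]·α₀/(α₀+β₀), so only n and the prior enter the weight.
The weight on the data is w = n/(α₀+β₀+n) = 22/(2.72+10.60+22) = 22/35.32 = 0.6229.

0.6229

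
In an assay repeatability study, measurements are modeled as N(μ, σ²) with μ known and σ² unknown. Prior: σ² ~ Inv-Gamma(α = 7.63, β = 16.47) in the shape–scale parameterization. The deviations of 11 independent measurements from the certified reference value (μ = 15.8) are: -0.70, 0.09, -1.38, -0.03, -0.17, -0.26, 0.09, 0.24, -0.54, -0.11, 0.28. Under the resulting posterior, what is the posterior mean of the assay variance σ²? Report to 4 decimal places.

1.4793

With known mean μ and an Inverse-Gamma(α, β) prior on σ², the Normal likelihood is conjugate: posterior is Inv-Gamma(α + n/2, β + Σ(xᵢ−μ)²/2).
Σ(xᵢ−μ)² = (-0.70)² + (0.09)² + (-1.38)² + (-0.03)² + (-0.17)² + (-0.26)² + (0.09)² + (0.24)² + (-0.54)² + (-0.11)² + (0.28)² = 2.9477.
Posterior: Inv-Gamma(7.63 + 11/2, 16.47 + 2.9477/2) = Inv-Gamma(13.13, 17.94385).
E[σ²|data] = β/(α−1) = 17.94385/12.13 = 1.4793.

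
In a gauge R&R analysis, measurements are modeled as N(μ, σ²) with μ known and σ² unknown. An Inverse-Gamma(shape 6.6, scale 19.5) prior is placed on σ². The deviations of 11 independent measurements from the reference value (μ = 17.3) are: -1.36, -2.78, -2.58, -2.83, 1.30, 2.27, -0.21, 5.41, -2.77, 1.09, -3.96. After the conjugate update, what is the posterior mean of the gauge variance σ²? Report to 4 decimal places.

With known mean μ and an Inverse-Gamma(α, β) prior on σ², the Normal likelihood is conjugate: posterior is Inv-Gamma(α + n/2, β + Σ(xᵢ−μ)²/2).
Σ(xᵢ−μ)² = (-1.36)² + (-2.78)² + (-2.58)² + (-2.83)² + (1.30)² + (2.27)² + (-0.21)² + (5.41)² + (-2.77)² + (1.09)² + (-3.96)² = 84.9410.
Posterior: Inv-Gamma(6.6 + 11/2, 19.5 + 84.9410/2) = Inv-Gamma(12.10, 61.97050).
E[σ²|data] = β/(α−1) = 61.97050/11.10 = 5.5829.

5.5829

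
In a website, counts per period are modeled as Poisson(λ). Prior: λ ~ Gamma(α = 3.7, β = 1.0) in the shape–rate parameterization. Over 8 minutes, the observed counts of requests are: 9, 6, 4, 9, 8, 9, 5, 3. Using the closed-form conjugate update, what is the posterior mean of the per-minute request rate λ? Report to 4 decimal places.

With a Gamma(shape α, rate β) prior, the Poisson likelihood is conjugate: the posterior is Gamma(α + ΣXᵢ, β + n).
Sum of counts S = 53 over n = 8 minutes.
Posterior: Gamma(α+S, β+n) = Gamma(3.7+53, 1.0+8) = Gamma(56.7, 9.0).
Posterior mean = α/β = 56.7/9.0 = 6.3000.

6.3000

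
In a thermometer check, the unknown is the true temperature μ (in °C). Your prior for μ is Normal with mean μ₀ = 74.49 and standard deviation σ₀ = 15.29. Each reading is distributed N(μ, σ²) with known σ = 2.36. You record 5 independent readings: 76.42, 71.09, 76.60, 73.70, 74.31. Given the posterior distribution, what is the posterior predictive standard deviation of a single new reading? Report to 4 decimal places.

2.5842

For Normal data with known variance σ², a Normal(μ₀, σ₀²) prior on μ is conjugate. Posterior precision = 1/σ₀² + n/σ²; posterior mean is the precision-weighted average of μ₀ and x̄.
σ₀² = 15.29² = 233.7841, σ² = 2.36² = 5.5696; σ² + n·σ₀² = 5.5696 + 5·233.7841 = 1174.4901.
Posterior precision = 1/σ₀² + n/σ² = 1/233.7841 + 5/5.5696 = (σ² + n·σ₀²)/(σ₀²σ²) = 1174.4901/(233.7841·5.5696); posterior variance σₙ² = σ₀²σ²/(σ² + n·σ₀²) = 233.7841·5.5696/1174.4901 = 1.108638.
Predictive variance for one new observation = σₙ² + σ² = 233.7841·5.5696/1174.4901 + 5.5696 = σ²·(σ₀² + 1174.4901)/1174.4901 = 5.5696·1408.2742/1174.4901 = 6.678238; SD = √(5.5696·1408.2742/1174.4901) = 2.5842.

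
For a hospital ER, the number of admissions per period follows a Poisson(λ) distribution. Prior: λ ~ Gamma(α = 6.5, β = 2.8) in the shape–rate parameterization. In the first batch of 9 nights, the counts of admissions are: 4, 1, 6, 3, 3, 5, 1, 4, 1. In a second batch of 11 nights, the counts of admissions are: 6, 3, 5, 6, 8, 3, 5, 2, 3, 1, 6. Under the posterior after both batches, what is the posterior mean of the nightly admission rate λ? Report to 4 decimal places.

With a Gamma(shape α, rate β) prior, the Poisson likelihood is conjugate: the posterior is Gamma(α + ΣXᵢ, β + n).
Batch 1: sum of counts S = 28 over n = 9 nights.
After batch 1: Gamma(α+S, β+n) = Gamma(6.5+28, 2.8+9) = Gamma(34.5, 11.8).
Batch 2: sum of counts S = 48 over n = 11 nights.
After batch 2: Gamma(α+S, β+n) = Gamma(34.5+48, 11.8+11) = Gamma(82.5, 22.8).
Posterior mean = α/β = 82.5/22.8 = 3.6184.

3.6184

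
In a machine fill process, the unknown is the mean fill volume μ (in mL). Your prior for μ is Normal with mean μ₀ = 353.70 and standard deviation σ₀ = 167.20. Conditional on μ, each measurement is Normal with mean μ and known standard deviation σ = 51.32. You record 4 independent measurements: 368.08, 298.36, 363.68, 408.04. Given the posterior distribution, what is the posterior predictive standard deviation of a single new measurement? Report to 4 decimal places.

57.2453

For Normal data with known variance σ², a Normal(μ₀, σ₀²) prior on μ is conjugate. Posterior precision = 1/σ₀² + n/σ²; posterior mean is the precision-weighted average of μ₀ and x̄.
σ₀² = 167.20² = 27955.84, σ² = 51.32² = 2633.7424; σ² + n·σ₀² = 2633.7424 + 4·27955.84 = 114457.1024.
Posterior precision = 1/σ₀² + n/σ² = 1/27955.84 + 4/2633.7424 = (σ² + n·σ₀²)/(σ₀²σ²) = 114457.1024/(27955.84·2633.7424); posterior variance σₙ² = σ₀²σ²/(σ² + n·σ₀²) = 27955.84·2633.7424/114457.1024 = 643.284511.
Predictive variance for one new observation = σₙ² + σ² = 27955.84·2633.7424/114457.1024 + 2633.7424 = σ²·(σ₀² + 114457.1024)/114457.1024 = 2633.7424·142412.9424/114457.1024 = 3277.026911; SD = √(2633.7424·142412.9424/114457.1024) = 57.2453.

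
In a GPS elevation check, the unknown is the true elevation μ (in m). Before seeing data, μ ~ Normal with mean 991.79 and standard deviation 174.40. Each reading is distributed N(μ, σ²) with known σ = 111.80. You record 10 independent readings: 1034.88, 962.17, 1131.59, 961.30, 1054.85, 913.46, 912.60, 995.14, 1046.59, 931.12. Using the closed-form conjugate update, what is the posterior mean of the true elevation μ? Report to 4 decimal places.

994.2682

For Normal data with known variance σ², a Normal(μ₀, σ₀²) prior on μ is conjugate. Posterior precision = 1/σ₀² + n/σ²; posterior mean is the precision-weighted average of μ₀ and x̄.
Σxᵢ = 1034.88 + 962.17 + 1131.59 + 961.30 + 1054.85 + 913.46 + 912.60 + 995.14 + 1046.59 + 931.12 = 9943.7, so n·x̄ = 9943.7.
σ₀² = 174.40² = 30415.36, σ² = 111.80² = 12499.24; σ² + n·σ₀² = 12499.24 + 10·30415.36 = 316652.84.
Posterior mean = (μ₀/σ₀² + n·x̄/σ²)/(1/σ₀² + n/σ²) = (σ²·μ₀ + σ₀²·n·x̄)/(σ² + n·σ₀²) = (12499.24·991.79 + 30415.36·9943.7)/316652.84 = 314837836.4716/316652.84 = 994.2682.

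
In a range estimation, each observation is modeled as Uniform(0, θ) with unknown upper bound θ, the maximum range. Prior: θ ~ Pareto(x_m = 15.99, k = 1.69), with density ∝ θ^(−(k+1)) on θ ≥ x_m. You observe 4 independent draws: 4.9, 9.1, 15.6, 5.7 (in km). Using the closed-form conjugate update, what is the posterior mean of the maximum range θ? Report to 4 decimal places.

A Pareto(scale x_m, shape k) prior on the upper bound θ of Uniform(0, θ) is conjugate: posterior is Pareto(max(x_m, max xᵢ), k + n).
Sample maximum = 15.6; prior scale x_m = 15.99 → posterior scale = max = 15.99.
Posterior shape = 1.69 + 4 = 5.69.
E[θ|data] = k·x_m/(k−1) = 5.69·15.99/4.69 = 19.3994.

19.3994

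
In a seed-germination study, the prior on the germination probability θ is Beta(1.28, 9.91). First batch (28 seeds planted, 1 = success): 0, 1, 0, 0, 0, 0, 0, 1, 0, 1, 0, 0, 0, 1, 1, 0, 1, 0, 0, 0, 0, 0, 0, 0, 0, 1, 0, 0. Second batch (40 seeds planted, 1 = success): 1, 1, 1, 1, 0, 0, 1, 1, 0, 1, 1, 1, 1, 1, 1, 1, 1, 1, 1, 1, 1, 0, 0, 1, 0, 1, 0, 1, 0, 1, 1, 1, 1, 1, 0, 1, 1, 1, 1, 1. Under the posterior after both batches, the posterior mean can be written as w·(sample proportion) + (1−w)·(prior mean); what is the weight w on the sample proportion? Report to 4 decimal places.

The Beta prior is conjugate to a Binomial/Bernoulli likelihood; the update adds successes to α and failures to β.
Total number of seeds planted: n = 28 + 40 = 68.
Posterior mean = (α₀+k)/(α₀+β₀+n) = [n/(α₀+β₀+n)]·(k/n) + [(α₀+β₀)/(α₀+β₀+n)]·α₀/(α₀+β₀), so only n and the prior enter the weight.
The weight on the data is w = n/(α₀+β₀+n) = 68/(1.28+9.91+68) = 68/79.19 = 0.8587.

0.8587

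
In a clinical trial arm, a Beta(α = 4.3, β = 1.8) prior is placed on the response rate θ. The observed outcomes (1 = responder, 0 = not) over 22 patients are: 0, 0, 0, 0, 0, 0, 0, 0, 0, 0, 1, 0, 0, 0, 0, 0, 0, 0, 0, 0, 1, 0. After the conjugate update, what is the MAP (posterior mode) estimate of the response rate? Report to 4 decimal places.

0.2031

The Beta prior is conjugate to a Binomial/Bernoulli likelihood; the update adds successes to α and failures to β.
Posterior: Beta(α+k, β+n−k) = Beta(4.3+2, 1.8+20) = Beta(6.3, 21.8).
Mode of Beta(a,b) for a,b>1 is (a−1)/(a+b−2) = 5.3/26.1 = 0.2031.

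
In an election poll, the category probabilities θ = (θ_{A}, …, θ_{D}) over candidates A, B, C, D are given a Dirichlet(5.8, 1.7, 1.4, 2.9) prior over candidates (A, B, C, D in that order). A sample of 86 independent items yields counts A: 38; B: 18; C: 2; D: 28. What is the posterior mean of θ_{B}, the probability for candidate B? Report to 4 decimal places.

0.2014

The Dirichlet prior is conjugate to the Multinomial likelihood: each posterior αⱼ = prior αⱼ + observed count nⱼ.
Posterior concentration: (43.8, 19.7, 3.4, 30.9), total = 97.8.
E[θ_{B}|data] = α_{B}/Σα = 19.7/97.8 = 0.2014.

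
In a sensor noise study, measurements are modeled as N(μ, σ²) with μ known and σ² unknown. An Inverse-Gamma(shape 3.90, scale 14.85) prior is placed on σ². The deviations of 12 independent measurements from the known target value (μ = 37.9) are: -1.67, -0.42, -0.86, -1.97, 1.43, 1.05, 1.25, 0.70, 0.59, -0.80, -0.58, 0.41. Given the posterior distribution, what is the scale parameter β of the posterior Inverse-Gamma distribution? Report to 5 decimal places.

21.98915

With known mean μ and an Inverse-Gamma(α, β) prior on σ², the Normal likelihood is conjugate: posterior is Inv-Gamma(α + n/2, β + Σ(xᵢ−μ)²/2).
Σ(xᵢ−μ)² = (-1.67)² + (-0.42)² + (-0.86)² + (-1.97)² + (1.43)² + (1.05)² + (1.25)² + (0.70)² + (0.59)² + (-0.80)² + (-0.58)² + (0.41)² = 14.2783.
Posterior: Inv-Gamma(3.90 + 12/2, 14.85 + 14.2783/2) = Inv-Gamma(9.90, 21.98915).
Posterior β = 21.98915.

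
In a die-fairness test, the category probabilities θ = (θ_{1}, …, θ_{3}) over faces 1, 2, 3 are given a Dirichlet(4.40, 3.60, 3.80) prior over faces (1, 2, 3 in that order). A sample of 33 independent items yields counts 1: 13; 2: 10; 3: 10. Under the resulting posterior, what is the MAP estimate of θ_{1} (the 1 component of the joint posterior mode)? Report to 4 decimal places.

The Dirichlet prior is conjugate to the Multinomial likelihood: each posterior αⱼ = prior αⱼ + observed count nⱼ.
Posterior concentration: (17.40, 13.60, 13.80), total = 44.80.
Joint mode component: (α_{1}−1)/(Σα−K) = 16.40/41.80 = 0.3923.

0.3923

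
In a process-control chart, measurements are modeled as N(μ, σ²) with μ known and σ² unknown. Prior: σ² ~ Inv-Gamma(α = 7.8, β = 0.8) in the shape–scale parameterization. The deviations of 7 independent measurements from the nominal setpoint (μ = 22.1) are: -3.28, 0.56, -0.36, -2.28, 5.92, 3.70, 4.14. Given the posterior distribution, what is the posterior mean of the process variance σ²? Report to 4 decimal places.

With known mean μ and an Inverse-Gamma(α, β) prior on σ², the Normal likelihood is conjugate: posterior is Inv-Gamma(α + n/2, β + Σ(xᵢ−μ)²/2).
Σ(xᵢ−μ)² = (-3.28)² + (0.56)² + (-0.36)² + (-2.28)² + (5.92)² + (3.70)² + (4.14)² = 82.2760.
Posterior: Inv-Gamma(7.8 + 7/2, 0.8 + 82.2760/2) = Inv-Gamma(11.30, 41.93800).
E[σ²|data] = β/(α−1) = 41.93800/10.30 = 4.0717.

4.0717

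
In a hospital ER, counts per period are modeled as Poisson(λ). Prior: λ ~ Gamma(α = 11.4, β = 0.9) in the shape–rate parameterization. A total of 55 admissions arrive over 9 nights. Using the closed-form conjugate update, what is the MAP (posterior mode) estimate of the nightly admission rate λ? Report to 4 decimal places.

With a Gamma(shape α, rate β) prior, the Poisson likelihood is conjugate: the posterior is Gamma(α + ΣXᵢ, β + n).
Posterior: Gamma(α+S, β+n) = Gamma(11.4+55, 0.9+9) = Gamma(66.4, 9.9).
Mode of Gamma(α,β) for α≥1 is (α−1)/β = 65.4/9.9 = 6.6061.

6.6061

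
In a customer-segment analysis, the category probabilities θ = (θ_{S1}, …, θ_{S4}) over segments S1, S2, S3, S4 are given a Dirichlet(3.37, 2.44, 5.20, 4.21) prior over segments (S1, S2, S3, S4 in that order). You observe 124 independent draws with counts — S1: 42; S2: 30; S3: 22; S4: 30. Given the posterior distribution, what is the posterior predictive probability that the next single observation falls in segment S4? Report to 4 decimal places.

0.2457

The Dirichlet prior is conjugate to the Multinomial likelihood: each posterior αⱼ = prior αⱼ + observed count nⱼ.
Posterior concentration: (45.37, 32.44, 27.20, 34.21), total = 139.22.
P(next = S4 | data) = α_{S4}/Σα = 0.2457.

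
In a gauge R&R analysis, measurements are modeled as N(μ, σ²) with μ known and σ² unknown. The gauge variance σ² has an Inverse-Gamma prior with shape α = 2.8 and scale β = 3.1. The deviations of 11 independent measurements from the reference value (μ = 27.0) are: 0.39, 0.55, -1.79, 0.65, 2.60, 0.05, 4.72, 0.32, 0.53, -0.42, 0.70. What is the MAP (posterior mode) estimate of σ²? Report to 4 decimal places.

With known mean μ and an Inverse-Gamma(α, β) prior on σ², the Normal likelihood is conjugate: posterior is Inv-Gamma(α + n/2, β + Σ(xᵢ−μ)²/2).
Σ(xᵢ−μ)² = (0.39)² + (0.55)² + (-1.79)² + (0.65)² + (2.60)² + (0.05)² + (4.72)² + (0.32)² + (0.53)² + (-0.42)² + (0.70)² = 34.1718.
Posterior: Inv-Gamma(2.8 + 11/2, 3.1 + 34.1718/2) = Inv-Gamma(8.30, 20.18590).
Mode = β/(α+1) = 20.18590/9.30 = 2.1705.

2.1705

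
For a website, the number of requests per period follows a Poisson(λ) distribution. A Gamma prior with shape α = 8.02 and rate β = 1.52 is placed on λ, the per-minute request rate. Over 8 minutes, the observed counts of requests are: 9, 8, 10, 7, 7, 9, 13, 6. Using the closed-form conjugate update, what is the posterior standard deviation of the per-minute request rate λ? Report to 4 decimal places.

0.9219

With a Gamma(shape α, rate β) prior, the Poisson likelihood is conjugate: the posterior is Gamma(α + ΣXᵢ, β + n).
Sum of counts S = 69 over n = 8 minutes.
Posterior: Gamma(α+S, β+n) = Gamma(8.02+69, 1.52+8) = Gamma(77.02, 9.52).
SD = √α/β = √77.02/9.52 = 0.9219.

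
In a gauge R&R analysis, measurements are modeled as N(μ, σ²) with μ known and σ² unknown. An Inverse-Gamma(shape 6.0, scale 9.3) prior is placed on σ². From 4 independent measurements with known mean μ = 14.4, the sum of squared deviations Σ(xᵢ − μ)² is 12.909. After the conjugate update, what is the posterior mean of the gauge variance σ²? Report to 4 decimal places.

With known mean μ and an Inverse-Gamma(α, β) prior on σ², the Normal likelihood is conjugate: posterior is Inv-Gamma(α + n/2, β + Σ(xᵢ−μ)²/2).
Posterior: Inv-Gamma(6.0 + 4/2, 9.3 + 12.909/2) = Inv-Gamma(8.00, 15.7545).
E[σ²|data] = β/(α−1) = 15.7545/7.00 = 2.2506.

2.2506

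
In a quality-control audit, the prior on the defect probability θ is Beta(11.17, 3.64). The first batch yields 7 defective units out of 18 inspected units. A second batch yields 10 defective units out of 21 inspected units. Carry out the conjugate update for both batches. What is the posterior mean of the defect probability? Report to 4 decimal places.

0.5235

The Beta prior is conjugate to a Binomial/Bernoulli likelihood; the update adds successes to α and failures to β.
After batch 1: Beta(11.17+7, 3.64+11) = Beta(18.17, 14.64).
After batch 2: Beta(18.17+10, 14.64+11) = Beta(28.17, 25.64).
Posterior mean = α/(α+β) = 28.17/53.81 = 0.5235.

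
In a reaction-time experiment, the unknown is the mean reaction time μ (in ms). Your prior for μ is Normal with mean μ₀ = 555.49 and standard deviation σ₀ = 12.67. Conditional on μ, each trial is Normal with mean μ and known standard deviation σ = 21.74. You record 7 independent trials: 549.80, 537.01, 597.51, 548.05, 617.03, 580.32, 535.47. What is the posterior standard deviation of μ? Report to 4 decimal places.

For Normal data with known variance σ², a Normal(μ₀, σ₀²) prior on μ is conjugate. Posterior precision = 1/σ₀² + n/σ²; posterior mean is the precision-weighted average of μ₀ and x̄.
σ₀² = 12.67² = 160.5289, σ² = 21.74² = 472.6276; σ² + n·σ₀² = 472.6276 + 7·160.5289 = 1596.3299.
Posterior precision = 1/σ₀² + n/σ² = 1/160.5289 + 7/472.6276 = (σ² + n·σ₀²)/(σ₀²σ²) = 1596.3299/(160.5289·472.6276); posterior variance σₙ² = σ₀²σ²/(σ² + n·σ₀²) = 160.5289·472.6276/1596.3299 = 47.528013.
Posterior SD = √σₙ² = √(160.5289·472.6276/1596.3299) = 6.8941.

6.8941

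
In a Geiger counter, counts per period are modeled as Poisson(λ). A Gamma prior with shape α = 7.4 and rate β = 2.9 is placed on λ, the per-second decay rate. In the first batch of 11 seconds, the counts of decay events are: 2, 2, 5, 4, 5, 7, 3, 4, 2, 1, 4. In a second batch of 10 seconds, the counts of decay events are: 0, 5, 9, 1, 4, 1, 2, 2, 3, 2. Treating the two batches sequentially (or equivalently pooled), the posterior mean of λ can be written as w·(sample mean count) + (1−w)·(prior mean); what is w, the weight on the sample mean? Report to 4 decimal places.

With a Gamma(shape α, rate β) prior, the Poisson likelihood is conjugate: the posterior is Gamma(α + ΣXᵢ, β + n).
Total number of seconds: n = 11 + 10 = 21.
Posterior mean = (α₀+S)/(β₀+n) = [n/(β₀+n)]·(S/n) + [β₀/(β₀+n)]·(α₀/β₀), so only n and β₀ enter the weight.
Weight on data w = n/(β₀+n) = 21/(2.9+21) = 21/23.9 = 0.8787.

0.8787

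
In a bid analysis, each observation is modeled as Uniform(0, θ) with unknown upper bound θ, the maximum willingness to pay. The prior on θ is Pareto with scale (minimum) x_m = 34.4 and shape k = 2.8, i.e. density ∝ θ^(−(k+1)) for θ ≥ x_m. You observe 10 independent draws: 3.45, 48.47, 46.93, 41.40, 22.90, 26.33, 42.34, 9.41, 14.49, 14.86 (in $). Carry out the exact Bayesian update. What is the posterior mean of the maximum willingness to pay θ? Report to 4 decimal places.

A Pareto(scale x_m, shape k) prior on the upper bound θ of Uniform(0, θ) is conjugate: posterior is Pareto(max(x_m, max xᵢ), k + n).
Sample maximum = 48.47; prior scale x_m = 34.4 → posterior scale = max = 48.47.
Posterior shape = 2.8 + 10 = 12.8.
E[θ|data] = k·x_m/(k−1) = 12.8·48.47/11.8 = 52.5776.

52.5776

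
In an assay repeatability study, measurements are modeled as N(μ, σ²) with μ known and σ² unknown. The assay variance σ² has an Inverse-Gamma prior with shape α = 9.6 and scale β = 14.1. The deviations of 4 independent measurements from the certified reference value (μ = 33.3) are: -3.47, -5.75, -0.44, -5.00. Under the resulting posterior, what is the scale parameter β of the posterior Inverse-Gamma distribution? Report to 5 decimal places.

With known mean μ and an Inverse-Gamma(α, β) prior on σ², the Normal likelihood is conjugate: posterior is Inv-Gamma(α + n/2, β + Σ(xᵢ−μ)²/2).
Σ(xᵢ−μ)² = (-3.47)² + (-5.75)² + (-0.44)² + (-5.00)² = 70.2970.
Posterior: Inv-Gamma(9.6 + 4/2, 14.1 + 70.2970/2) = Inv-Gamma(11.60, 49.24850).
Posterior β = 49.24850.

49.24850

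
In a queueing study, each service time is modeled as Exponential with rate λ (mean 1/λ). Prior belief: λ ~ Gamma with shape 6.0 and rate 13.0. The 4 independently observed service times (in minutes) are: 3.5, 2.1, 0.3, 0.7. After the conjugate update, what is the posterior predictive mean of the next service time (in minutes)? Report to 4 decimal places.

With a Gamma(shape α, rate β) prior on the exponential rate λ, the posterior after n observations with total T = Σxᵢ is Gamma(α+n, β+T).
Sum of observations T = 6.6 minutes; n = 4.
Posterior: Gamma(6.0+4, 13.0+6.6) = Gamma(10.0, 19.6).
The predictive distribution for the next observation is Lomax; its mean is β/(α−1) = 19.6/9.0 = 2.1778.

2.1778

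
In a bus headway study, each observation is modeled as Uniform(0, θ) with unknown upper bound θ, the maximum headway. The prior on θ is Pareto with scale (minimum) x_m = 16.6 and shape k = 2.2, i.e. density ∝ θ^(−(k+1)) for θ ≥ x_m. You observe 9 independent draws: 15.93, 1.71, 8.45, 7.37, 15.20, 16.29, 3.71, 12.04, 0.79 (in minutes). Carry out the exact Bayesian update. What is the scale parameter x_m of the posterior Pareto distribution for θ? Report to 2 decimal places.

16.60

A Pareto(scale x_m, shape k) prior on the upper bound θ of Uniform(0, θ) is conjugate: posterior is Pareto(max(x_m, max xᵢ), k + n).
Sample maximum = 16.29; prior scale x_m = 16.6 → posterior scale = max = 16.60.
Posterior shape = 2.2 + 9 = 11.2.
Posterior scale x_m = 16.60.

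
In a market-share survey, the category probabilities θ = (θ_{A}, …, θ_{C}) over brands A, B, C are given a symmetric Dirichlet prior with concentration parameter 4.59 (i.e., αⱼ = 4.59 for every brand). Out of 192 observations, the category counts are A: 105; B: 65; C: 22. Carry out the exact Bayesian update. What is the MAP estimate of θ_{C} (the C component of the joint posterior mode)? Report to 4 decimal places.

0.1262

The Dirichlet prior is conjugate to the Multinomial likelihood: each posterior αⱼ = prior αⱼ + observed count nⱼ.
Posterior concentration: (109.59, 69.59, 26.59), total = 205.77.
Joint mode component: (α_{C}−1)/(Σα−K) = 25.59/202.77 = 0.1262.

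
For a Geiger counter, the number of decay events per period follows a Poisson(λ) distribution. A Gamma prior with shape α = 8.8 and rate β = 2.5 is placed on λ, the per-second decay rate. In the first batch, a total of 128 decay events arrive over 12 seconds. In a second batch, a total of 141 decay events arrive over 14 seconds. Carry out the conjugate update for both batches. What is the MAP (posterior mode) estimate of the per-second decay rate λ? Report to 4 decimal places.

9.7123

With a Gamma(shape α, rate β) prior, the Poisson likelihood is conjugate: the posterior is Gamma(α + ΣXᵢ, β + n).
After batch 1: Gamma(α+S, β+n) = Gamma(8.8+128, 2.5+12) = Gamma(136.8, 14.5).
After batch 2: Gamma(α+S, β+n) = Gamma(136.8+141, 14.5+14) = Gamma(277.8, 28.5).
Mode of Gamma(α,β) for α≥1 is (α−1)/β = 276.8/28.5 = 9.7123.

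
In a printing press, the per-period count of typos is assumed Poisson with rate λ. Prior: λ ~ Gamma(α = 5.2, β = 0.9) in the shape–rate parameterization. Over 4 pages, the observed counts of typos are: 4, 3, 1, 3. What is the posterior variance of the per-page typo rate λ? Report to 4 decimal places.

With a Gamma(shape α, rate β) prior, the Poisson likelihood is conjugate: the posterior is Gamma(α + ΣXᵢ, β + n).
Sum of counts S = 11 over n = 4 pages.
Posterior: Gamma(α+S, β+n) = Gamma(5.2+11, 0.9+4) = Gamma(16.2, 4.9).
Var = α/β² = 16.2/4.9² = 0.6747.

0.6747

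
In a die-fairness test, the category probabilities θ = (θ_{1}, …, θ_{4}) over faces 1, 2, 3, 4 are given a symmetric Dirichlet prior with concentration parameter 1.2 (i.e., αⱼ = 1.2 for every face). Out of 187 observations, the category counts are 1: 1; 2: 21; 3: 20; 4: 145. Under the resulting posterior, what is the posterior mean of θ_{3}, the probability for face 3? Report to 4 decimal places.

The Dirichlet prior is conjugate to the Multinomial likelihood: each posterior αⱼ = prior αⱼ + observed count nⱼ.
Posterior concentration: (2.2, 22.2, 21.2, 146.2), total = 191.8.
E[θ_{3}|data] = α_{3}/Σα = 21.2/191.8 = 0.1105.

0.1105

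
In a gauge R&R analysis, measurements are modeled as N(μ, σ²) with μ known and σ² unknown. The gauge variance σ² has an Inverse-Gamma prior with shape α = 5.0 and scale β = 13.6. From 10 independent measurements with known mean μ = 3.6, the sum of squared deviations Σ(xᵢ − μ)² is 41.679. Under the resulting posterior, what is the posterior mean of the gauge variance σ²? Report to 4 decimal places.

3.8266

With known mean μ and an Inverse-Gamma(α, β) prior on σ², the Normal likelihood is conjugate: posterior is Inv-Gamma(α + n/2, β + Σ(xᵢ−μ)²/2).
Posterior: Inv-Gamma(5.0 + 10/2, 13.6 + 41.679/2) = Inv-Gamma(10.00, 34.4395).
E[σ²|data] = β/(α−1) = 34.4395/9.00 = 3.8266.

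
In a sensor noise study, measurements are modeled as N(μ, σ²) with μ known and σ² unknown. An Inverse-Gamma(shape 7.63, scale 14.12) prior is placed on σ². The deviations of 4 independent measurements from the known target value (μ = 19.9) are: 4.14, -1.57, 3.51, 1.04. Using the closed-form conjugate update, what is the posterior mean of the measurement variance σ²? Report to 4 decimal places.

With known mean μ and an Inverse-Gamma(α, β) prior on σ², the Normal likelihood is conjugate: posterior is Inv-Gamma(α + n/2, β + Σ(xᵢ−μ)²/2).
Σ(xᵢ−μ)² = (4.14)² + (-1.57)² + (3.51)² + (1.04)² = 33.0062.
Posterior: Inv-Gamma(7.63 + 4/2, 14.12 + 33.0062/2) = Inv-Gamma(9.63, 30.62310).
E[σ²|data] = β/(α−1) = 30.62310/8.63 = 3.5484.

3.5484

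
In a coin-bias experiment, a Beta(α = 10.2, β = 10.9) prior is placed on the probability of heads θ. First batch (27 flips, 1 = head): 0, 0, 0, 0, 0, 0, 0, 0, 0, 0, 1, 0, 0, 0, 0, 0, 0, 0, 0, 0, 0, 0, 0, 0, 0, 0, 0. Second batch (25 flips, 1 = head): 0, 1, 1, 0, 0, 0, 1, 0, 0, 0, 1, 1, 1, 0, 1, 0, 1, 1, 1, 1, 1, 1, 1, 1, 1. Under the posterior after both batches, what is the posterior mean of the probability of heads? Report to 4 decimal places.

The Beta prior is conjugate to a Binomial/Bernoulli likelihood; the update adds successes to α and failures to β.
After batch 1: Beta(10.2+1, 10.9+26) = Beta(11.2, 36.9).
After batch 2: Beta(11.2+16, 36.9+9) = Beta(27.2, 45.9).
Posterior mean = α/(α+β) = 27.2/73.1 = 0.3721.

0.3721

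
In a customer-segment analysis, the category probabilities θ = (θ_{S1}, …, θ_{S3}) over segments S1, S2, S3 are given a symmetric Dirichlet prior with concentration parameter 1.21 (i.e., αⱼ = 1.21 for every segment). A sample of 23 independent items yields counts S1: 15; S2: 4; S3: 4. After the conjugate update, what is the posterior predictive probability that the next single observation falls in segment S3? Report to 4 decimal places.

The Dirichlet prior is conjugate to the Multinomial likelihood: each posterior αⱼ = prior αⱼ + observed count nⱼ.
Posterior concentration: (16.21, 5.21, 5.21), total = 26.63.
P(next = S3 | data) = α_{S3}/Σα = 0.1956.

0.1956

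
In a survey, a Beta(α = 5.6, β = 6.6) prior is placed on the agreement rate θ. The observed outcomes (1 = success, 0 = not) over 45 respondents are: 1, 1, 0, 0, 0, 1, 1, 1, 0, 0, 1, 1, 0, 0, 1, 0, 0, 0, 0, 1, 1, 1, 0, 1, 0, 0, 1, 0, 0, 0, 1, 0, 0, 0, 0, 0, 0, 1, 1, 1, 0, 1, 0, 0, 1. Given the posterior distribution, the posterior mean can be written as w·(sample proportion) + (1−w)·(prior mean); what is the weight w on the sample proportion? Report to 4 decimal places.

0.7867

The Beta prior is conjugate to a Binomial/Bernoulli likelihood; the update adds successes to α and failures to β.
Posterior mean = (α₀+k)/(α₀+β₀+n) = [n/(α₀+β₀+n)]·(k/n) + [(α₀+β₀)/(α₀+β₀+n)]·α₀/(α₀+β₀), so only n and the prior enter the weight.
The weight on the data is w = n/(α₀+β₀+n) = 45/(5.6+6.6+45) = 45/57.2 = 0.7867.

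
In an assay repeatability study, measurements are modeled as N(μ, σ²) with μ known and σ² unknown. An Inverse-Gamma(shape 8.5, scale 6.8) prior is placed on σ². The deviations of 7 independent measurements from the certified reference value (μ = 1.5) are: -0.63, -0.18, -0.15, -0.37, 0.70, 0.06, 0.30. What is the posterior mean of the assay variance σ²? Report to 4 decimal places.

With known mean μ and an Inverse-Gamma(α, β) prior on σ², the Normal likelihood is conjugate: posterior is Inv-Gamma(α + n/2, β + Σ(xᵢ−μ)²/2).
Σ(xᵢ−μ)² = (-0.63)² + (-0.18)² + (-0.15)² + (-0.37)² + (0.70)² + (0.06)² + (0.30)² = 1.1723.
Posterior: Inv-Gamma(8.5 + 7/2, 6.8 + 1.1723/2) = Inv-Gamma(12.00, 7.38615).
E[σ²|data] = β/(α−1) = 7.38615/11.00 = 0.6715.

0.6715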